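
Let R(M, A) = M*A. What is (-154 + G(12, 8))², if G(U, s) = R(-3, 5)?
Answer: 28561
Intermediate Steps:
R(M, A) = A*M
G(U, s) = -15 (G(U, s) = 5*(-3) = -15)
(-154 + G(12, 8))² = (-154 - 15)² = (-169)² = 28561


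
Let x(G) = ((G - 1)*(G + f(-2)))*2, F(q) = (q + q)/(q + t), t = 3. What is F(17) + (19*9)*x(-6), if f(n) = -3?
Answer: 215477/10 ≈ 21548.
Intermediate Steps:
F(q) = 2*q/(3 + q) (F(q) = (q + q)/(q + 3) = (2*q)/(3 + q) = 2*q/(3 + q))
x(G) = 2*(-1 + G)*(-3 + G) (x(G) = ((G - 1)*(G - 3))*2 = ((-1 + G)*(-3 + G))*2 = 2*(-1 + G)*(-3 + G))
F(17) + (19*9)*x(-6) = 2*17/(3 + 17) + (19*9)*(6 - 8*(-6) + 2*(-6)**2) = 2*17/20 + 171*(6 + 48 + 2*36) = 2*17*(1/20) + 171*(6 + 48 + 72) = 17/10 + 171*126 = 17/10 + 21546 = 215477/10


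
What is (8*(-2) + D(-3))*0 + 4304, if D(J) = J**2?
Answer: 4304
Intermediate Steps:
(8*(-2) + D(-3))*0 + 4304 = (8*(-2) + (-3)**2)*0 + 4304 = (-16 + 9)*0 + 4304 = -7*0 + 4304 = 0 + 4304 = 4304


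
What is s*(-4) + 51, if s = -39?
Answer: 207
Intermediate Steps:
s*(-4) + 51 = -39*(-4) + 51 = 156 + 51 = 207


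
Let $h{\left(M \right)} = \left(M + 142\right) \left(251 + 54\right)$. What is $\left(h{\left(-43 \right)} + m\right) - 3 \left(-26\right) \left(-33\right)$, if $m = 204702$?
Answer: $232323$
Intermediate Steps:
$h{\left(M \right)} = 43310 + 305 M$ ($h{\left(M \right)} = \left(142 + M\right) 305 = 43310 + 305 M$)
$\left(h{\left(-43 \right)} + m\right) - 3 \left(-26\right) \left(-33\right) = \left(\left(43310 + 305 \left(-43\right)\right) + 204702\right) - 3 \left(-26\right) \left(-33\right) = \left(\left(43310 - 13115\right) + 204702\right) - \left(-78\right) \left(-33\right) = \left(30195 + 204702\right) - 2574 = 234897 - 2574 = 232323$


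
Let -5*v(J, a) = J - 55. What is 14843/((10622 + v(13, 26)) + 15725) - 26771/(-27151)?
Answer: 291727028/188309333 ≈ 1.5492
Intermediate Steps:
v(J, a) = 11 - J/5 (v(J, a) = -(J - 55)/5 = -(-55 + J)/5 = 11 - J/5)
14843/((10622 + v(13, 26)) + 15725) - 26771/(-27151) = 14843/((10622 + (11 - ⅕*13)) + 15725) - 26771/(-27151) = 14843/((10622 + (11 - 13/5)) + 15725) - 26771*(-1/27151) = 14843/((10622 + 42/5) + 15725) + 1409/1429 = 14843/(53152/5 + 15725) + 1409/1429 = 14843/(131777/5) + 1409/1429 = 14843*(5/131777) + 1409/1429 = 74215/131777 + 1409/1429 = 291727028/188309333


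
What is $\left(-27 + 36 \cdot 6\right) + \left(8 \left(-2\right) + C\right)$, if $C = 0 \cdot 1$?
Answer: $173$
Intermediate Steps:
$C = 0$
$\left(-27 + 36 \cdot 6\right) + \left(8 \left(-2\right) + C\right) = \left(-27 + 36 \cdot 6\right) + \left(8 \left(-2\right) + 0\right) = \left(-27 + 216\right) + \left(-16 + 0\right) = 189 - 16 = 173$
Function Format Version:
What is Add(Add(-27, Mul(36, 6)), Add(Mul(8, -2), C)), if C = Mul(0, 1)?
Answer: 173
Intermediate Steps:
C = 0
Add(Add(-27, Mul(36, 6)), Add(Mul(8, -2), C)) = Add(Add(-27, Mul(36, 6)), Add(Mul(8, -2), 0)) = Add(Add(-27, 216), Add(-16, 0)) = Add(189, -16) = 173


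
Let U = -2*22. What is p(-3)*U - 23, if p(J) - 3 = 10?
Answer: -595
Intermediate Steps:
p(J) = 13 (p(J) = 3 + 10 = 13)
U = -44
p(-3)*U - 23 = 13*(-44) - 23 = -572 - 23 = -595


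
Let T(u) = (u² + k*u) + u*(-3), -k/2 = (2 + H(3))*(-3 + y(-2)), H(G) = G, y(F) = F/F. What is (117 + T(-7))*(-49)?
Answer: -2303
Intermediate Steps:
y(F) = 1
k = 20 (k = -2*(2 + 3)*(-3 + 1) = -10*(-2) = -2*(-10) = 20)
T(u) = u² + 17*u (T(u) = (u² + 20*u) + u*(-3) = (u² + 20*u) - 3*u = u² + 17*u)
(117 + T(-7))*(-49) = (117 - 7*(17 - 7))*(-49) = (117 - 7*10)*(-49) = (117 - 70)*(-49) = 47*(-49) = -2303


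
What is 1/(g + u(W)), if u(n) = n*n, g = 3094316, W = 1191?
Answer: 1/4512797 ≈ 2.2159e-7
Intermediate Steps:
u(n) = n²
1/(g + u(W)) = 1/(3094316 + 1191²) = 1/(3094316 + 1418481) = 1/4512797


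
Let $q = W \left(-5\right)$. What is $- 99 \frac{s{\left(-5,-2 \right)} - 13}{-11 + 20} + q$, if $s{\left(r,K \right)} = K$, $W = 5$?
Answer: $140$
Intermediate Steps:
$q = -25$ ($q = 5 \left(-5\right) = -25$)
$- 99 \frac{s{\left(-5,-2 \right)} - 13}{-11 + 20} + q = - 99 \frac{-2 - 13}{-11 + 20} - 25 = - 99 \left(- \frac{15}{9}\right) - 25 = - 99 \left(\left(-15\right) \frac{1}{9}\right) - 25 = \left(-99\right) \left(- \frac{5}{3}\right) - 25 = 165 - 25 = 140$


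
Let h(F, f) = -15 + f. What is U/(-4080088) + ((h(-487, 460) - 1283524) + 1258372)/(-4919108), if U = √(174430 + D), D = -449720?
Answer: 24707/4919108 - I*√275290/4080088 ≈ 0.0050227 - 0.0001286*I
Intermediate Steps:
U = I*√275290 (U = √(174430 - 449720) = √(-275290) = I*√275290 ≈ 524.68*I)
U/(-4080088) + ((h(-487, 460) - 1283524) + 1258372)/(-4919108) = (I*√275290)/(-4080088) + (((-15 + 460) - 1283524) + 1258372)/(-4919108) = (I*√275290)*(-1/4080088) + ((445 - 1283524) + 1258372)*(-1/4919108) = -I*√275290/4080088 + (-1283079 + 1258372)*(-1/4919108) = -I*√275290/4080088 - 24707*(-1/4919108) = -I*√275290/4080088 + 24707/4919108 = 24707/4919108 - I*√275290/4080088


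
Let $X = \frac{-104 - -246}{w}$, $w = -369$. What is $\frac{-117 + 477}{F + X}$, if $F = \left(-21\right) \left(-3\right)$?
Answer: $\frac{26568}{4621} \approx 5.7494$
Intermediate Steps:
$F = 63$
$X = - \frac{142}{369}$ ($X = \frac{-104 - -246}{-369} = \left(-104 + 246\right) \left(- \frac{1}{369}\right) = 142 \left(- \frac{1}{369}\right) = - \frac{142}{369} \approx -0.38482$)
$\frac{-117 + 477}{F + X} = \frac{-117 + 477}{63 - \frac{142}{369}} = \frac{360}{\frac{23105}{369}} = 360 \cdot \frac{369}{23105} = \frac{26568}{4621}$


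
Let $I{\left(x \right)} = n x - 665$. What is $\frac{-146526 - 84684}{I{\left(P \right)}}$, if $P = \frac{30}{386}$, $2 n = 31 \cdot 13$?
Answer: $\frac{17849412}{50129} \approx 356.07$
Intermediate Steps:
$n = \frac{403}{2}$ ($n = \frac{31 \cdot 13}{2} = \frac{1}{2} \cdot 403 = \frac{403}{2} \approx 201.5$)
$P = \frac{15}{193}$ ($P = 30 \cdot \frac{1}{386} = \frac{15}{193} \approx 0.07772$)
$I{\left(x \right)} = -665 + \frac{403 x}{2}$ ($I{\left(x \right)} = \frac{403 x}{2} - 665 = -665 + \frac{403 x}{2}$)
$\frac{-146526 - 84684}{I{\left(P \right)}} = \frac{-146526 - 84684}{-665 + \frac{403}{2} \cdot \frac{15}{193}} = - \frac{231210}{-665 + \frac{6045}{386}} = - \frac{231210}{- \frac{250645}{386}} = \left(-231210\right) \left(- \frac{386}{250645}\right) = \frac{17849412}{50129}$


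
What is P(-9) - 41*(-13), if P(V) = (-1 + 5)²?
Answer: 549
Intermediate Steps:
P(V) = 16 (P(V) = 4² = 16)
P(-9) - 41*(-13) = 16 - 41*(-13) = 16 + 533 = 549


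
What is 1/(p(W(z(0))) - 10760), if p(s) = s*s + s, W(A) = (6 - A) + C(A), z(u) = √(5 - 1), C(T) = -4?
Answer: -1/10760 ≈ -9.2937e-5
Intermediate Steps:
z(u) = 2 (z(u) = √4 = 2)
W(A) = 2 - A (W(A) = (6 - A) - 4 = 2 - A)
p(s) = s + s² (p(s) = s² + s = s + s²)
1/(p(W(z(0))) - 10760) = 1/((2 - 1*2)*(1 + (2 - 1*2)) - 10760) = 1/((2 - 2)*(1 + (2 - 2)) - 10760) = 1/(0*(1 + 0) - 10760) = 1/(0*1 - 10760) = 1/(0 - 10760) = 1/(-10760) = -1/10760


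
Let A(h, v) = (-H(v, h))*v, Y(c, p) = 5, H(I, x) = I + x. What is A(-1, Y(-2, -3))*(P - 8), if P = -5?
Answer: 260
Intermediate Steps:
A(h, v) = v*(-h - v) (A(h, v) = (-(v + h))*v = (-(h + v))*v = (-h - v)*v = v*(-h - v))
A(-1, Y(-2, -3))*(P - 8) = (-1*5*(-1 + 5))*(-5 - 8) = -1*5*4*(-13) = -20*(-13) = 260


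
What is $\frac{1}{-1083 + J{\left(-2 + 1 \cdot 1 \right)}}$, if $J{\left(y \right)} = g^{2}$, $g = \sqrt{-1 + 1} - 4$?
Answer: $- \frac{1}{1067} \approx -0.00093721$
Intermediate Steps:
$g = -4$ ($g = \sqrt{0} - 4 = 0 - 4 = -4$)
$J{\left(y \right)} = 16$ ($J{\left(y \right)} = \left(-4\right)^{2} = 16$)
$\frac{1}{-1083 + J{\left(-2 + 1 \cdot 1 \right)}} = \frac{1}{-1083 + 16} = \frac{1}{-1067} = - \frac{1}{1067}$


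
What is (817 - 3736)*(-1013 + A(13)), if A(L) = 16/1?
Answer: 2910243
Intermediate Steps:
A(L) = 16 (A(L) = 16*1 = 16)
(817 - 3736)*(-1013 + A(13)) = (817 - 3736)*(-1013 + 16) = -2919*(-997) = 2910243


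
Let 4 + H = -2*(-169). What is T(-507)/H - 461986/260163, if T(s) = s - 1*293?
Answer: -181216862/43447221 ≈ -4.1710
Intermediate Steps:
T(s) = -293 + s (T(s) = s - 293 = -293 + s)
H = 334 (H = -4 - 2*(-169) = -4 + 338 = 334)
T(-507)/H - 461986/260163 = (-293 - 507)/334 - 461986/260163 = -800*1/334 - 461986*1/260163 = -400/167 - 461986/260163 = -181216862/43447221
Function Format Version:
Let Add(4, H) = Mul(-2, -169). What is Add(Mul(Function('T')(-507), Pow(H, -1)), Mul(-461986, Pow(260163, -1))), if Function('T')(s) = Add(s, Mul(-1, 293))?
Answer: Rational(-181216862, 43447221) ≈ -4.1710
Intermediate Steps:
Function('T')(s) = Add(-293, s) (Function('T')(s) = Add(s, -293) = Add(-293, s))
H = 334 (H = Add(-4, Mul(-2, -169)) = Add(-4, 338) = 334)
Add(Mul(Function('T')(-507), Pow(H, -1)), Mul(-461986, Pow(260163, -1))) = Add(Mul(Add(-293, -507), Pow(334, -1)), Mul(-461986, Pow(260163, -1))) = Add(Mul(-800, Rational(1, 334)), Mul(-461986, Rational(1, 260163))) = Add(Rational(-400, 167), Rational(-461986, 260163)) = Rational(-181216862, 43447221)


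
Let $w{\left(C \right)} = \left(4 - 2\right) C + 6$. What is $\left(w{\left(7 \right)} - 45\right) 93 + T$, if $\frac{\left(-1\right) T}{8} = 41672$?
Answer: $-335701$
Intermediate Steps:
$w{\left(C \right)} = 6 + 2 C$ ($w{\left(C \right)} = 2 C + 6 = 6 + 2 C$)
$T = -333376$ ($T = \left(-8\right) 41672 = -333376$)
$\left(w{\left(7 \right)} - 45\right) 93 + T = \left(\left(6 + 2 \cdot 7\right) - 45\right) 93 - 333376 = \left(\left(6 + 14\right) - 45\right) 93 - 333376 = \left(20 - 45\right) 93 - 333376 = \left(-25\right) 93 - 333376 = -2325 - 333376 = -335701$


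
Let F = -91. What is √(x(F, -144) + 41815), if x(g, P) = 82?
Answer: √41897 ≈ 204.69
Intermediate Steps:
√(x(F, -144) + 41815) = √(82 + 41815) = √41897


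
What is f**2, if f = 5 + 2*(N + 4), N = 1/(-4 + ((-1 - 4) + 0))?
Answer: 13225/81 ≈ 163.27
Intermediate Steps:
N = -1/9 (N = 1/(-4 + (-5 + 0)) = 1/(-4 - 5) = 1/(-9) = -1/9 ≈ -0.11111)
f = 115/9 (f = 5 + 2*(-1/9 + 4) = 5 + 2*(35/9) = 5 + 70/9 = 115/9 ≈ 12.778)
f**2 = (115/9)**2 = 13225/81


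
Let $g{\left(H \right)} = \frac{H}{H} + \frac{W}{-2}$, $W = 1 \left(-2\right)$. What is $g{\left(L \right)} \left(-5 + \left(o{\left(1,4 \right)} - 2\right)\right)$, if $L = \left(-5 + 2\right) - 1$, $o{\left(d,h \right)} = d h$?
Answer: $-6$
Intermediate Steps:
$W = -2$
$L = -4$ ($L = -3 - 1 = -4$)
$g{\left(H \right)} = 2$ ($g{\left(H \right)} = \frac{H}{H} - \frac{2}{-2} = 1 - -1 = 1 + 1 = 2$)
$g{\left(L \right)} \left(-5 + \left(o{\left(1,4 \right)} - 2\right)\right) = 2 \left(-5 + \left(1 \cdot 4 - 2\right)\right) = 2 \left(-5 + \left(4 - 2\right)\right) = 2 \left(-5 + 2\right) = 2 \left(-3\right) = -6$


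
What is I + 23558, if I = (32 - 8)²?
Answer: 24134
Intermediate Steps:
I = 576 (I = 24² = 576)
I + 23558 = 576 + 23558 = 24134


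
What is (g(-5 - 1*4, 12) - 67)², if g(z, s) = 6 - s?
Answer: 5329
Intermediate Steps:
(g(-5 - 1*4, 12) - 67)² = ((6 - 1*12) - 67)² = ((6 - 12) - 67)² = (-6 - 67)² = (-73)² = 5329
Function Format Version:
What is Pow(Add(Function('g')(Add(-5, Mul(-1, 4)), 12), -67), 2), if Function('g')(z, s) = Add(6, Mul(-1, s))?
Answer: 5329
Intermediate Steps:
Pow(Add(Function('g')(Add(-5, Mul(-1, 4)), 12), -67), 2) = Pow(Add(Add(6, Mul(-1, 12)), -67), 2) = Pow(Add(Add(6, -12), -67), 2) = Pow(Add(-6, -67), 2) = Pow(-73, 2) = 5329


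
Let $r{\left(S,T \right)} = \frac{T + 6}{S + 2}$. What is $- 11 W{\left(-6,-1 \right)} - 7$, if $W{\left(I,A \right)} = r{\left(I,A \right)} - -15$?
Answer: $- \frac{633}{4} \approx -158.25$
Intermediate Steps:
$r{\left(S,T \right)} = \frac{6 + T}{2 + S}$
$W{\left(I,A \right)} = 15 + \frac{6 + A}{2 + I}$ ($W{\left(I,A \right)} = \frac{6 + A}{2 + I} - -15 = \frac{6 + A}{2 + I} + 15 = 15 + \frac{6 + A}{2 + I}$)
$- 11 W{\left(-6,-1 \right)} - 7 = - 11 \frac{36 - 1 + 15 \left(-6\right)}{2 - 6} - 7 = - 11 \frac{36 - 1 - 90}{-4} - 7 = - 11 \left(\left(- \frac{1}{4}\right) \left(-55\right)\right) - 7 = \left(-11\right) \frac{55}{4} - 7 = - \frac{605}{4} - 7 = - \frac{633}{4}$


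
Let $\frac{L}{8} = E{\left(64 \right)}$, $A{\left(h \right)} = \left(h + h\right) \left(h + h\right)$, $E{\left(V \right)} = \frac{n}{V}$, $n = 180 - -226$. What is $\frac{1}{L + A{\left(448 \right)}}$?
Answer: $\frac{4}{3211467} \approx 1.2455 \cdot 10^{-6}$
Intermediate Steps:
$n = 406$ ($n = 180 + 226 = 406$)
$E{\left(V \right)} = \frac{406}{V}$
$A{\left(h \right)} = 4 h^{2}$ ($A{\left(h \right)} = 2 h 2 h = 4 h^{2}$)
$L = \frac{203}{4}$ ($L = 8 \cdot \frac{406}{64} = 8 \cdot 406 \cdot \frac{1}{64} = 8 \cdot \frac{203}{32} = \frac{203}{4} \approx 50.75$)
$\frac{1}{L + A{\left(448 \right)}} = \frac{1}{\frac{203}{4} + 4 \cdot 448^{2}} = \frac{1}{\frac{203}{4} + 4 \cdot 200704} = \frac{1}{\frac{203}{4} + 802816} = \frac{1}{\frac{3211467}{4}} = \frac{4}{3211467}$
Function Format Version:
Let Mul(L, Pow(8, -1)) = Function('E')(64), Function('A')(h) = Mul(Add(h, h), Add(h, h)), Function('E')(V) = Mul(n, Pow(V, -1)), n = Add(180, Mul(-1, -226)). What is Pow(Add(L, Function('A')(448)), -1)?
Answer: Rational(4, 3211467) ≈ 1.2455e-6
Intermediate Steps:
n = 406 (n = Add(180, 226) = 406)
Function('E')(V) = Mul(406, Pow(V, -1))
Function('A')(h) = Mul(4, Pow(h, 2)) (Function('A')(h) = Mul(Mul(2, h), Mul(2, h)) = Mul(4, Pow(h, 2)))
L = Rational(203, 4) (L = Mul(8, Mul(406, Pow(64, -1))) = Mul(8, Mul(406, Rational(1, 64))) = Mul(8, Rational(203, 32)) = Rational(203, 4) ≈ 50.750)
Pow(Add(L, Function('A')(448)), -1) = Pow(Add(Rational(203, 4), Mul(4, Pow(448, 2))), -1) = Pow(Add(Rational(203, 4), Mul(4, 200704)), -1) = Pow(Add(Rational(203, 4), 802816), -1) = Pow(Rational(3211467, 4), -1) = Rational(4, 3211467)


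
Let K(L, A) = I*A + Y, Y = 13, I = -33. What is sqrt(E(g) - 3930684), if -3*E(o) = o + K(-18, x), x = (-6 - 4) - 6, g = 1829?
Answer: I*sqrt(3931474) ≈ 1982.8*I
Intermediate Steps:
x = -16 (x = -10 - 6 = -16)
K(L, A) = 13 - 33*A (K(L, A) = -33*A + 13 = 13 - 33*A)
E(o) = -541/3 - o/3 (E(o) = -(o + (13 - 33*(-16)))/3 = -(o + (13 + 528))/3 = -(o + 541)/3 = -(541 + o)/3 = -541/3 - o/3)
sqrt(E(g) - 3930684) = sqrt((-541/3 - 1/3*1829) - 3930684) = sqrt((-541/3 - 1829/3) - 3930684) = sqrt(-790 - 3930684) = sqrt(-3931474) = I*sqrt(3931474)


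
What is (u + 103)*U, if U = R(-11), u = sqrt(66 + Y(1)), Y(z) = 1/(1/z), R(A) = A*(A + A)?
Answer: 24926 + 242*sqrt(67) ≈ 26907.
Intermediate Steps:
R(A) = 2*A**2 (R(A) = A*(2*A) = 2*A**2)
Y(z) = z
u = sqrt(67) (u = sqrt(66 + 1) = sqrt(67) ≈ 8.1853)
U = 242 (U = 2*(-11)**2 = 2*121 = 242)
(u + 103)*U = (sqrt(67) + 103)*242 = (103 + sqrt(67))*242 = 24926 + 242*sqrt(67)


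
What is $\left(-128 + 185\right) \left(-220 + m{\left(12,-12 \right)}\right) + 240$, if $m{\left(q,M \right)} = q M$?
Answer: $-20508$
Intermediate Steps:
$m{\left(q,M \right)} = M q$
$\left(-128 + 185\right) \left(-220 + m{\left(12,-12 \right)}\right) + 240 = \left(-128 + 185\right) \left(-220 - 144\right) + 240 = 57 \left(-220 - 144\right) + 240 = 57 \left(-364\right) + 240 = -20748 + 240 = -20508$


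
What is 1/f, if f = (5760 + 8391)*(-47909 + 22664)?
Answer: -1/357241995 ≈ -2.7992e-9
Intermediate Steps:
f = -357241995 (f = 14151*(-25245) = -357241995)
1/f = 1/(-357241995) = -1/357241995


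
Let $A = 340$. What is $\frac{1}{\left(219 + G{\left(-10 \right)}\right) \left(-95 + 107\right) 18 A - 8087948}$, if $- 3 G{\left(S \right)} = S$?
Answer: $\frac{1}{8240212} \approx 1.2136 \cdot 10^{-7}$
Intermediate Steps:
$G{\left(S \right)} = - \frac{S}{3}$
$\frac{1}{\left(219 + G{\left(-10 \right)}\right) \left(-95 + 107\right) 18 A - 8087948} = \frac{1}{\left(219 - - \frac{10}{3}\right) \left(-95 + 107\right) 18 \cdot 340 - 8087948} = \frac{1}{\left(219 + \frac{10}{3}\right) 12 \cdot 6120 - 8087948} = \frac{1}{\frac{667}{3} \cdot 12 \cdot 6120 - 8087948} = \frac{1}{2668 \cdot 6120 - 8087948} = \frac{1}{16328160 - 8087948} = \frac{1}{8240212}$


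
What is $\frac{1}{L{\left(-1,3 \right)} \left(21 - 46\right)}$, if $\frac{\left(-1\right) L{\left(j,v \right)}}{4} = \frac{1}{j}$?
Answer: $- \frac{1}{100} \approx -0.01$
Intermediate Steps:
$L{\left(j,v \right)} = - \frac{4}{j}$
$\frac{1}{L{\left(-1,3 \right)} \left(21 - 46\right)} = \frac{1}{- \frac{4}{-1} \left(21 - 46\right)} = \frac{1}{\left(-4\right) \left(-1\right) \left(-25\right)} = \frac{1}{4 \left(-25\right)} = \frac{1}{-100} = - \frac{1}{100}$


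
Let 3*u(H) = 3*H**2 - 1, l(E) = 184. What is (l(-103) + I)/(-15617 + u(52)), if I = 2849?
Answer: -9099/38740 ≈ -0.23487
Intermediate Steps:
u(H) = -1/3 + H**2 (u(H) = (3*H**2 - 1)/3 = (-1 + 3*H**2)/3 = -1/3 + H**2)
(l(-103) + I)/(-15617 + u(52)) = (184 + 2849)/(-15617 + (-1/3 + 52**2)) = 3033/(-15617 + (-1/3 + 2704)) = 3033/(-15617 + 8111/3) = 3033/(-38740/3) = 3033*(-3/38740) = -9099/38740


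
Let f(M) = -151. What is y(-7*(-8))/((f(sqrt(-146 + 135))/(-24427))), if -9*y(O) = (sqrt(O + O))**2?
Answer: -2735824/1359 ≈ -2013.1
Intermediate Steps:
y(O) = -2*O/9
y(-7*(-8))/((f(sqrt(-146 + 135))/(-24427))) = (-(-14)*(-8)/9)/((-151/(-24427))) = (-2/9*56)/((-151*(-1/24427))) = -112/(9*151/24427) = -112/9*24427/151 = -2735824/1359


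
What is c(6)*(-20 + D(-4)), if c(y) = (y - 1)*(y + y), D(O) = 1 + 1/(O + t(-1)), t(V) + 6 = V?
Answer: -12600/11 ≈ -1145.5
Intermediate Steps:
t(V) = -6 + V
D(O) = 1 + 1/(-7 + O) (D(O) = 1 + 1/(O + (-6 - 1)) = 1 + 1/(O - 7) = 1 + 1/(-7 + O))
c(y) = 2*y*(-1 + y) (c(y) = (-1 + y)*(2*y) = 2*y*(-1 + y))
c(6)*(-20 + D(-4)) = (2*6*(-1 + 6))*(-20 + (-6 - 4)/(-7 - 4)) = (2*6*5)*(-20 - 10/(-11)) = 60*(-20 - 1/11*(-10)) = 60*(-20 + 10/11) = 60*(-210/11) = -12600/11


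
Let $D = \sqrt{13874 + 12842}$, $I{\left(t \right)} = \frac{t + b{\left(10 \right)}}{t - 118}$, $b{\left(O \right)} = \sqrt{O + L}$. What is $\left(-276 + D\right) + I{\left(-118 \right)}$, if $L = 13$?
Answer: $- \frac{551}{2} + 2 \sqrt{6679} - \frac{\sqrt{23}}{236} \approx -112.07$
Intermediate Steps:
$b{\left(O \right)} = \sqrt{13 + O}$ ($b{\left(O \right)} = \sqrt{O + 13} = \sqrt{13 + O}$)
$I{\left(t \right)} = \frac{t + \sqrt{23}}{-118 + t}$ ($I{\left(t \right)} = \frac{t + \sqrt{13 + 10}}{t - 118} = \frac{t + \sqrt{23}}{-118 + t}$)
$D = 2 \sqrt{6679}$ ($D = \sqrt{26716} = 2 \sqrt{6679} \approx 163.45$)
$\left(-276 + D\right) + I{\left(-118 \right)} = \left(-276 + 2 \sqrt{6679}\right) + \frac{-118 + \sqrt{23}}{-118 - 118} = \left(-276 + 2 \sqrt{6679}\right) + \frac{-118 + \sqrt{23}}{-236} = \left(-276 + 2 \sqrt{6679}\right) - \frac{-118 + \sqrt{23}}{236} = \left(-276 + 2 \sqrt{6679}\right) + \left(\frac{1}{2} - \frac{\sqrt{23}}{236}\right) = - \frac{551}{2} + 2 \sqrt{6679} - \frac{\sqrt{23}}{236}$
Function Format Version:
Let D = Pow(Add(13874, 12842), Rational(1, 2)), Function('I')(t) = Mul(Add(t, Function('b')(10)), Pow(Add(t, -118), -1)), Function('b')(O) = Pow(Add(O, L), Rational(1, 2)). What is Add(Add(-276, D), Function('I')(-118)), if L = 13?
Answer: Add(Rational(-551, 2), Mul(2, Pow(6679, Rational(1, 2))), Mul(Rational(-1, 236), Pow(23, Rational(1, 2)))) ≈ -112.07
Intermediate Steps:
Function('b')(O) = Pow(Add(13, O), Rational(1, 2)) (Function('b')(O) = Pow(Add(O, 13), Rational(1, 2)) = Pow(Add(13, O), Rational(1, 2)))
Function('I')(t) = Mul(Pow(Add(-118, t), -1), Add(t, Pow(23, Rational(1, 2)))) (Function('I')(t) = Mul(Add(t, Pow(Add(13, 10), Rational(1, 2))), Pow(Add(t, -118), -1)) = Mul(Add(t, Pow(23, Rational(1, 2))), Pow(Add(-118, t), -1)) = Mul(Pow(Add(-118, t), -1), Add(t, Pow(23, Rational(1, 2)))))
D = Mul(2, Pow(6679, Rational(1, 2))) (D = Pow(26716, Rational(1, 2)) = Mul(2, Pow(6679, Rational(1, 2))) ≈ 163.45)
Add(Add(-276, D), Function('I')(-118)) = Add(Add(-276, Mul(2, Pow(6679, Rational(1, 2)))), Mul(Pow(Add(-118, -118), -1), Add(-118, Pow(23, Rational(1, 2))))) = Add(Add(-276, Mul(2, Pow(6679, Rational(1, 2)))), Mul(Pow(-236, -1), Add(-118, Pow(23, Rational(1, 2))))) = Add(Add(-276, Mul(2, Pow(6679, Rational(1, 2)))), Mul(Rational(-1, 236), Add(-118, Pow(23, Rational(1, 2))))) = Add(Add(-276, Mul(2, Pow(6679, Rational(1, 2)))), Add(Rational(1, 2), Mul(Rational(-1, 236), Pow(23, Rational(1, 2))))) = Add(Rational(-551, 2), Mul(2, Pow(6679, Rational(1, 2))), Mul(Rational(-1, 236), Pow(23, Rational(1, 2))))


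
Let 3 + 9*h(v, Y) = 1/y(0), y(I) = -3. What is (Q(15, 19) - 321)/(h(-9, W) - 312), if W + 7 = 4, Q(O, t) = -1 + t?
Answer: 8181/8434 ≈ 0.97000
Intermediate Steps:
W = -3 (W = -7 + 4 = -3)
h(v, Y) = -10/27 (h(v, Y) = -⅓ + (⅑)/(-3) = -⅓ + (⅑)*(-⅓) = -⅓ - 1/27 = -10/27)
(Q(15, 19) - 321)/(h(-9, W) - 312) = ((-1 + 19) - 321)/(-10/27 - 312) = (18 - 321)/(-8434/27) = -303*(-27/8434) = 8181/8434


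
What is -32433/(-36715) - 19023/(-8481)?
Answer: 324497906/103793305 ≈ 3.1264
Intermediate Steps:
-32433/(-36715) - 19023/(-8481) = -32433*(-1/36715) - 19023*(-1/8481) = 32433/36715 + 6341/2827 = 324497906/103793305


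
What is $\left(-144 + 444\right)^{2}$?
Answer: $90000$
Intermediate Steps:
$\left(-144 + 444\right)^{2} = 300^{2} = 90000$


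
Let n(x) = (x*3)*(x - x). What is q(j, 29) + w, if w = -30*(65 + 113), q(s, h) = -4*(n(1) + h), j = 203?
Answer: -5456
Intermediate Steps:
n(x) = 0 (n(x) = (3*x)*0 = 0)
q(s, h) = -4*h (q(s, h) = -4*(0 + h) = -4*h)
w = -5340 (w = -30*178 = -5340)
q(j, 29) + w = -4*29 - 5340 = -116 - 5340 = -5456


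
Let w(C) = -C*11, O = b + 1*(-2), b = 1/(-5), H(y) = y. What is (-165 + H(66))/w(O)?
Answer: -45/11 ≈ -4.0909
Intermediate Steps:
b = -⅕ (b = 1*(-⅕) = -⅕ ≈ -0.20000)
O = -11/5 (O = -⅕ + 1*(-2) = -⅕ - 2 = -11/5 ≈ -2.2000)
w(C) = -11*C
(-165 + H(66))/w(O) = (-165 + 66)/((-11*(-11/5))) = -99/121/5 = -99*5/121 = -45/11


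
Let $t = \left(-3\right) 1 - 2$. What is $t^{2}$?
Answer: $25$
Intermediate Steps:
$t = -5$ ($t = -3 - 2 = -5$)
$t^{2} = \left(-5\right)^{2} = 25$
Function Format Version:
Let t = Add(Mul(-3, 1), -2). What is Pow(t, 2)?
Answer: 25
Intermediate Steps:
t = -5 (t = Add(-3, -2) = -5)
Pow(t, 2) = Pow(-5, 2) = 25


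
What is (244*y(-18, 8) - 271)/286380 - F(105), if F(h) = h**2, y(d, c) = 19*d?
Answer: -3157423219/286380 ≈ -11025.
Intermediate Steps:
(244*y(-18, 8) - 271)/286380 - F(105) = (244*(19*(-18)) - 271)/286380 - 1*105**2 = (244*(-342) - 271)*(1/286380) - 1*11025 = (-83448 - 271)*(1/286380) - 11025 = -83719*1/286380 - 11025 = -83719/286380 - 11025 = -3157423219/286380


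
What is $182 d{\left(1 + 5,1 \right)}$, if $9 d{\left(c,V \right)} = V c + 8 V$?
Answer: $\frac{2548}{9} \approx 283.11$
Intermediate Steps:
$d{\left(c,V \right)} = \frac{8 V}{9} + \frac{V c}{9}$ ($d{\left(c,V \right)} = \frac{V c + 8 V}{9} = \frac{8 V + V c}{9} = \frac{8 V}{9} + \frac{V c}{9}$)
$182 d{\left(1 + 5,1 \right)} = 182 \cdot \frac{1}{9} \cdot 1 \left(8 + \left(1 + 5\right)\right) = 182 \cdot \frac{1}{9} \cdot 1 \left(8 + 6\right) = 182 \cdot \frac{1}{9} \cdot 1 \cdot 14 = 182 \cdot \frac{14}{9} = \frac{2548}{9}$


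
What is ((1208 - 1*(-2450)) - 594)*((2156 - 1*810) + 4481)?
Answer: 17853928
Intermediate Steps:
((1208 - 1*(-2450)) - 594)*((2156 - 1*810) + 4481) = ((1208 + 2450) - 594)*((2156 - 810) + 4481) = (3658 - 594)*(1346 + 4481) = 3064*5827 = 17853928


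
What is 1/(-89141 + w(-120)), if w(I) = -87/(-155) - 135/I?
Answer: -1240/110532749 ≈ -1.1218e-5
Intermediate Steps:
w(I) = 87/155 - 135/I (w(I) = -87*(-1/155) - 135/I = 87/155 - 135/I)
1/(-89141 + w(-120)) = 1/(-89141 + (87/155 - 135/(-120))) = 1/(-89141 + (87/155 - 135*(-1/120))) = 1/(-89141 + (87/155 + 9/8)) = 1/(-89141 + 2091/1240) = 1/(-110532749/1240) = -1240/110532749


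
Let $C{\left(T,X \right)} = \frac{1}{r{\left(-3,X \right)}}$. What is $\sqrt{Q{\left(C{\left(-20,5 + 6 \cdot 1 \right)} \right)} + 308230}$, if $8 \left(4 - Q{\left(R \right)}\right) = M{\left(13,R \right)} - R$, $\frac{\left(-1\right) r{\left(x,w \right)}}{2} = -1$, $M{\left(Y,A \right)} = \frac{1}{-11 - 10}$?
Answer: $\frac{\sqrt{2174899587}}{84} \approx 555.19$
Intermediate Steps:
$M{\left(Y,A \right)} = - \frac{1}{21}$ ($M{\left(Y,A \right)} = \frac{1}{-21} = - \frac{1}{21}$)
$r{\left(x,w \right)} = 2$ ($r{\left(x,w \right)} = \left(-2\right) \left(-1\right) = 2$)
$C{\left(T,X \right)} = \frac{1}{2}$
$Q{\left(R \right)} = \frac{673}{168} + \frac{R}{8}$ ($Q{\left(R \right)} = 4 - \frac{- \frac{1}{21} - R}{8} = 4 + \left(\frac{1}{168} + \frac{R}{8}\right) = \frac{673}{168} + \frac{R}{8}$)
$\sqrt{Q{\left(C{\left(-20,5 + 6 \cdot 1 \right)} \right)} + 308230} = \sqrt{\left(\frac{673}{168} + \frac{1}{8} \cdot \frac{1}{2}\right) + 308230} = \sqrt{\left(\frac{673}{168} + \frac{1}{16}\right) + 308230} = \sqrt{\frac{1367}{336} + 308230} = \sqrt{\frac{103566647}{336}} = \frac{\sqrt{2174899587}}{84}$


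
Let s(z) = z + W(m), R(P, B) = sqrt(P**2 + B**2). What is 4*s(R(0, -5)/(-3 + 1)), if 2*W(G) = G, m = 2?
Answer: -6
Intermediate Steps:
R(P, B) = sqrt(B**2 + P**2)
W(G) = G/2
s(z) = 1 + z (s(z) = z + (1/2)*2 = z + 1 = 1 + z)
4*s(R(0, -5)/(-3 + 1)) = 4*(1 + sqrt((-5)**2 + 0**2)/(-3 + 1)) = 4*(1 + sqrt(25 + 0)/(-2)) = 4*(1 - sqrt(25)/2) = 4*(1 - 1/2*5) = 4*(1 - 5/2) = 4*(-3/2) = -6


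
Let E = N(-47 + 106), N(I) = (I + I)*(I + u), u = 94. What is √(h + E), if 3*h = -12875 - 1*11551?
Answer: 2*√2478 ≈ 99.559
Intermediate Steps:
h = -8142 (h = (-12875 - 1*11551)/3 = (-12875 - 11551)/3 = (⅓)*(-24426) = -8142)
N(I) = 2*I*(94 + I) (N(I) = (I + I)*(I + 94) = (2*I)*(94 + I) = 2*I*(94 + I))
E = 18054 (E = 2*(-47 + 106)*(94 + (-47 + 106)) = 2*59*(94 + 59) = 2*59*153 = 18054)
√(h + E) = √(-8142 + 18054) = √9912 = 2*√2478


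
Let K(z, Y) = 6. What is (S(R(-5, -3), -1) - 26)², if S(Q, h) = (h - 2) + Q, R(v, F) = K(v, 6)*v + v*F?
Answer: 1936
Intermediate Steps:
R(v, F) = 6*v + F*v (R(v, F) = 6*v + v*F = 6*v + F*v)
S(Q, h) = -2 + Q + h (S(Q, h) = (-2 + h) + Q = -2 + Q + h)
(S(R(-5, -3), -1) - 26)² = ((-2 - 5*(6 - 3) - 1) - 26)² = ((-2 - 5*3 - 1) - 26)² = ((-2 - 15 - 1) - 26)² = (-18 - 26)² = (-44)² = 1936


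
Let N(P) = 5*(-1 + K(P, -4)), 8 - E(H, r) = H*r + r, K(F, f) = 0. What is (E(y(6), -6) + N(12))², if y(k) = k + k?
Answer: 6561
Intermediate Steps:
y(k) = 2*k
E(H, r) = 8 - r - H*r (E(H, r) = 8 - (H*r + r) = 8 - (r + H*r) = 8 + (-r - H*r) = 8 - r - H*r)
N(P) = -5 (N(P) = 5*(-1 + 0) = 5*(-1) = -5)
(E(y(6), -6) + N(12))² = ((8 - 1*(-6) - 1*2*6*(-6)) - 5)² = ((8 + 6 - 1*12*(-6)) - 5)² = ((8 + 6 + 72) - 5)² = (86 - 5)² = 81² = 6561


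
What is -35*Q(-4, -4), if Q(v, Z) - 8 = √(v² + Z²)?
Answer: -280 - 140*√2 ≈ -477.99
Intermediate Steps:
Q(v, Z) = 8 + √(Z² + v²) (Q(v, Z) = 8 + √(v² + Z²) = 8 + √(Z² + v²))
-35*Q(-4, -4) = -35*(8 + √((-4)² + (-4)²)) = -35*(8 + √(16 + 16)) = -35*(8 + √32) = -35*(8 + 4*√2) = -280 - 140*√2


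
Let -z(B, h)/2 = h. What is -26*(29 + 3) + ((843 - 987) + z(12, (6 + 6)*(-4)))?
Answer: -880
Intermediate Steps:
z(B, h) = -2*h
-26*(29 + 3) + ((843 - 987) + z(12, (6 + 6)*(-4))) = -26*(29 + 3) + ((843 - 987) - 2*(6 + 6)*(-4)) = -26*32 + (-144 - 24*(-4)) = -832 + (-144 - 2*(-48)) = -832 + (-144 + 96) = -832 - 48 = -880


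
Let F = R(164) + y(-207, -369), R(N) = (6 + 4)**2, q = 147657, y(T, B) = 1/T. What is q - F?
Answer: 30544300/207 ≈ 1.4756e+5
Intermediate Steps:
R(N) = 100 (R(N) = 10**2 = 100)
F = 20699/207 (F = 100 + 1/(-207) = 100 - 1/207 = 20699/207 ≈ 99.995)
q - F = 147657 - 1*20699/207 = 147657 - 20699/207 = 30544300/207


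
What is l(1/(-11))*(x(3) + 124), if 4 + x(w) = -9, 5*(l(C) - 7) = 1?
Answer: 3996/5 ≈ 799.20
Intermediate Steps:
l(C) = 36/5 (l(C) = 7 + (1/5)*1 = 7 + 1/5 = 36/5)
x(w) = -13 (x(w) = -4 - 9 = -13)
l(1/(-11))*(x(3) + 124) = 36*(-13 + 124)/5 = (36/5)*111 = 3996/5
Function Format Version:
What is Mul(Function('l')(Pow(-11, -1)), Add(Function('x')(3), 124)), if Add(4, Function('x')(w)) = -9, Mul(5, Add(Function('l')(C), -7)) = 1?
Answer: Rational(3996, 5) ≈ 799.20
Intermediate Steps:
Function('l')(C) = Rational(36, 5) (Function('l')(C) = Add(7, Mul(Rational(1, 5), 1)) = Add(7, Rational(1, 5)) = Rational(36, 5))
Function('x')(w) = -13 (Function('x')(w) = Add(-4, -9) = -13)
Mul(Function('l')(Pow(-11, -1)), Add(Function('x')(3), 124)) = Mul(Rational(36, 5), Add(-13, 124)) = Mul(Rational(36, 5), 111) = Rational(3996, 5)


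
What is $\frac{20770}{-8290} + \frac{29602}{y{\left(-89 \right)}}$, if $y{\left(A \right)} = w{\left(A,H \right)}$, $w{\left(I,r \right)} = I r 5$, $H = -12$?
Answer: $\frac{6724439}{2213430} \approx 3.038$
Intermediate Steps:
$w{\left(I,r \right)} = 5 I r$
$y{\left(A \right)} = - 60 A$ ($y{\left(A \right)} = 5 A \left(-12\right) = - 60 A$)
$\frac{20770}{-8290} + \frac{29602}{y{\left(-89 \right)}} = \frac{20770}{-8290} + \frac{29602}{\left(-60\right) \left(-89\right)} = 20770 \left(- \frac{1}{8290}\right) + \frac{29602}{5340} = - \frac{2077}{829} + 29602 \cdot \frac{1}{5340} = - \frac{2077}{829} + \frac{14801}{2670} = \frac{6724439}{2213430}$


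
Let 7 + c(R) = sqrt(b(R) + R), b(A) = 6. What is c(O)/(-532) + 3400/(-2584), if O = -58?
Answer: -99/76 - I*sqrt(13)/266 ≈ -1.3026 - 0.013555*I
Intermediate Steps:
c(R) = -7 + sqrt(6 + R)
c(O)/(-532) + 3400/(-2584) = (-7 + sqrt(6 - 58))/(-532) + 3400/(-2584) = (-7 + sqrt(-52))*(-1/532) + 3400*(-1/2584) = (-7 + 2*I*sqrt(13))*(-1/532) - 25/19 = (1/76 - I*sqrt(13)/266) - 25/19 = -99/76 - I*sqrt(13)/266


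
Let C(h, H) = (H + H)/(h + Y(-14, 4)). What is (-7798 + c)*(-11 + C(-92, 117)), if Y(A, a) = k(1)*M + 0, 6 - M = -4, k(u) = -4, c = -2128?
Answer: 1394603/11 ≈ 1.2678e+5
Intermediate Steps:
M = 10 (M = 6 - 1*(-4) = 6 + 4 = 10)
Y(A, a) = -40 (Y(A, a) = -4*10 + 0 = -40 + 0 = -40)
C(h, H) = 2*H/(-40 + h) (C(h, H) = (H + H)/(h - 40) = (2*H)/(-40 + h) = 2*H/(-40 + h))
(-7798 + c)*(-11 + C(-92, 117)) = (-7798 - 2128)*(-11 + 2*117/(-40 - 92)) = -9926*(-11 + 2*117/(-132)) = -9926*(-11 + 2*117*(-1/132)) = -9926*(-11 - 39/22) = -9926*(-281/22) = 1394603/11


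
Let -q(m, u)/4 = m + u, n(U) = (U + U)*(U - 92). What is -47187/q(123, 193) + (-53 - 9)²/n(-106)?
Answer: 248197541/6632208 ≈ 37.423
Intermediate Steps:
n(U) = 2*U*(-92 + U) (n(U) = (2*U)*(-92 + U) = 2*U*(-92 + U))
q(m, u) = -4*m - 4*u (q(m, u) = -4*(m + u) = -4*m - 4*u)
-47187/q(123, 193) + (-53 - 9)²/n(-106) = -47187/(-4*123 - 4*193) + (-53 - 9)²/((2*(-106)*(-92 - 106))) = -47187/(-492 - 772) + (-62)²/((2*(-106)*(-198))) = -47187/(-1264) + 3844/41976 = -47187*(-1/1264) + 3844*(1/41976) = 47187/1264 + 961/10494 = 248197541/6632208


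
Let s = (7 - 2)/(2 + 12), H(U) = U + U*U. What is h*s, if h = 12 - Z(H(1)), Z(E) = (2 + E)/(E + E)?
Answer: 55/14 ≈ 3.9286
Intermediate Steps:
H(U) = U + U²
Z(E) = (2 + E)/(2*E) (Z(E) = (2 + E)/((2*E)) = (2 + E)*(1/(2*E)) = (2 + E)/(2*E))
h = 11 (h = 12 - (2 + 1*(1 + 1))/(2*(1*(1 + 1))) = 12 - (2 + 1*2)/(2*(1*2)) = 12 - (2 + 2)/(2*2) = 12 - 4/(2*2) = 12 - 1*1 = 12 - 1 = 11)
s = 5/14 ≈ 0.35714
h*s = 11*(5/14) = 55/14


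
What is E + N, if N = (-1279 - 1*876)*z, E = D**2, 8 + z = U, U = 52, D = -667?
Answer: 350069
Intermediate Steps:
z = 44 (z = -8 + 52 = 44)
E = 444889 (E = (-667)**2 = 444889)
N = -94820 (N = (-1279 - 1*876)*44 = (-1279 - 876)*44 = -2155*44 = -94820)
E + N = 444889 - 94820 = 350069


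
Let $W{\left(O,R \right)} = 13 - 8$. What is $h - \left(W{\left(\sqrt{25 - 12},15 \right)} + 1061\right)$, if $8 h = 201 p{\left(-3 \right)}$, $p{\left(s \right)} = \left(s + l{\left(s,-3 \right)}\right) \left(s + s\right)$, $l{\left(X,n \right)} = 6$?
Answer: $- \frac{6073}{4} \approx -1518.3$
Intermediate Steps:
$W{\left(O,R \right)} = 5$ ($W{\left(O,R \right)} = 13 - 8 = 5$)
$p{\left(s \right)} = 2 s \left(6 + s\right)$ ($p{\left(s \right)} = \left(s + 6\right) \left(s + s\right) = \left(6 + s\right) 2 s = 2 s \left(6 + s\right)$)
$h = - \frac{1809}{4}$ ($h = \frac{201 \cdot 2 \left(-3\right) \left(6 - 3\right)}{8} = \frac{201 \cdot 2 \left(-3\right) 3}{8} = \frac{201 \left(-18\right)}{8} = \frac{1}{8} \left(-3618\right) = - \frac{1809}{4} \approx -452.25$)
$h - \left(W{\left(\sqrt{25 - 12},15 \right)} + 1061\right) = - \frac{1809}{4} - \left(5 + 1061\right) = - \frac{1809}{4} - 1066 = - \frac{6073}{4}$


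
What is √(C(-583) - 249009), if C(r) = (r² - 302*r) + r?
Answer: √266363 ≈ 516.10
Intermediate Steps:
C(r) = r² - 301*r
√(C(-583) - 249009) = √(-583*(-301 - 583) - 249009) = √(-583*(-884) - 249009) = √(515372 - 249009) = √266363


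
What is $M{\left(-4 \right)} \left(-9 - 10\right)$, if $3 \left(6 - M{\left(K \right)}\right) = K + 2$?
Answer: $- \frac{380}{3} \approx -126.67$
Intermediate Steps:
$M{\left(K \right)} = \frac{16}{3} - \frac{K}{3}$ ($M{\left(K \right)} = 6 - \frac{K + 2}{3} = 6 - \frac{2 + K}{3} = 6 - \left(\frac{2}{3} + \frac{K}{3}\right) = \frac{16}{3} - \frac{K}{3}$)
$M{\left(-4 \right)} \left(-9 - 10\right) = \left(\frac{16}{3} - - \frac{4}{3}\right) \left(-9 - 10\right) = \left(\frac{16}{3} + \frac{4}{3}\right) \left(-19\right) = \frac{20}{3} \left(-19\right) = - \frac{380}{3}$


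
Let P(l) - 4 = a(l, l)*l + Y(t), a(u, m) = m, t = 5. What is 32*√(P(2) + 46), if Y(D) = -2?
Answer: 64*√13 ≈ 230.76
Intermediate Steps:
P(l) = 2 + l² (P(l) = 4 + (l*l - 2) = 4 + (l² - 2) = 4 + (-2 + l²) = 2 + l²)
32*√(P(2) + 46) = 32*√((2 + 2²) + 46) = 32*√((2 + 4) + 46) = 32*√(6 + 46) = 32*√52 = 32*(2*√13) = 64*√13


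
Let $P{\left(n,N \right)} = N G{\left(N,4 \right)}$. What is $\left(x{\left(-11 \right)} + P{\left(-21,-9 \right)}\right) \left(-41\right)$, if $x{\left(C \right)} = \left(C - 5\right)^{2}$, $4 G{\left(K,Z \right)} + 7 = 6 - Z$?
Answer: $- \frac{43829}{4} \approx -10957.0$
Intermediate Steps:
$G{\left(K,Z \right)} = - \frac{1}{4} - \frac{Z}{4}$ ($G{\left(K,Z \right)} = - \frac{7}{4} + \frac{6 - Z}{4} = - \frac{7}{4} - \left(- \frac{3}{2} + \frac{Z}{4}\right) = - \frac{1}{4} - \frac{Z}{4}$)
$x{\left(C \right)} = \left(-5 + C\right)^{2}$
$P{\left(n,N \right)} = - \frac{5 N}{4}$ ($P{\left(n,N \right)} = N \left(- \frac{1}{4} - 1\right) = N \left(- \frac{5}{4}\right) = - \frac{5 N}{4}$)
$\left(x{\left(-11 \right)} + P{\left(-21,-9 \right)}\right) \left(-41\right) = \left(\left(-5 - 11\right)^{2} - - \frac{45}{4}\right) \left(-41\right) = \left(\left(-16\right)^{2} + \frac{45}{4}\right) \left(-41\right) = \left(256 + \frac{45}{4}\right) \left(-41\right) = \frac{1069}{4} \left(-41\right) = - \frac{43829}{4}$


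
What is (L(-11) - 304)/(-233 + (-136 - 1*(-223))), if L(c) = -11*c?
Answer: 183/146 ≈ 1.2534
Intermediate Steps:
(L(-11) - 304)/(-233 + (-136 - 1*(-223))) = (-11*(-11) - 304)/(-233 + (-136 - 1*(-223))) = (121 - 304)/(-233 + (-136 + 223)) = -183/(-233 + 87) = -183/(-146) = -183*(-1/146) = 183/146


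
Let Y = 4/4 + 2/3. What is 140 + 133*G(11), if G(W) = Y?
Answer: 1085/3 ≈ 361.67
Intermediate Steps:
Y = 5/3 (Y = 4*(¼) + 2*(⅓) = 1 + ⅔ = 5/3 ≈ 1.6667)
G(W) = 5/3
140 + 133*G(11) = 140 + 133*(5/3) = 140 + 665/3 = 1085/3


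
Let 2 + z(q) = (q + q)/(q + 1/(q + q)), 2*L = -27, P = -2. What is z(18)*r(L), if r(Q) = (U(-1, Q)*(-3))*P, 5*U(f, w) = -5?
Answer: 12/649 ≈ 0.018490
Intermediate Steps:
U(f, w) = -1 (U(f, w) = (⅕)*(-5) = -1)
L = -27/2 (L = (½)*(-27) = -27/2 ≈ -13.500)
r(Q) = -6 (r(Q) = -1*(-3)*(-2) = 3*(-2) = -6)
z(q) = -2 + 2*q/(q + 1/(2*q)) (z(q) = -2 + (q + q)/(q + 1/(q + q)) = -2 + (2*q)/(q + 1/(2*q)) = -2 + 2*q/(q + 1/(2*q)))
z(18)*r(L) = -2/(1 + 2*18²)*(-6) = -2/(1 + 2*324)*(-6) = -2/(1 + 648)*(-6) = -2/649*(-6) = 12/649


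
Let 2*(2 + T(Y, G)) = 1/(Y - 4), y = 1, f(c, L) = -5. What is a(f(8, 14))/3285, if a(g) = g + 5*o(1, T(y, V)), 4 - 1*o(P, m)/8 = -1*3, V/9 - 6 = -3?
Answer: 55/657 ≈ 0.083714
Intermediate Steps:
V = 27 (V = 54 + 9*(-3) = 54 - 27 = 27)
T(Y, G) = -2 + 1/(2*(-4 + Y)) (T(Y, G) = -2 + 1/(2*(Y - 4)) = -2 + 1/(2*(-4 + Y)))
o(P, m) = 56 (o(P, m) = 32 - (-8)*3 = 32 - 8*(-3) = 32 + 24 = 56)
a(g) = 280 + g (a(g) = g + 5*56 = g + 280 = 280 + g)
a(f(8, 14))/3285 = (280 - 5)/3285 = 275*(1/3285) = 55/657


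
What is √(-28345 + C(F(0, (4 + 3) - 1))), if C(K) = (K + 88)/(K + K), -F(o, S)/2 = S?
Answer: I*√1020534/6 ≈ 168.37*I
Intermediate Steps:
F(o, S) = -2*S
C(K) = (88 + K)/(2*K) (C(K) = (88 + K)/((2*K)) = (88 + K)*(1/(2*K)) = (88 + K)/(2*K))
√(-28345 + C(F(0, (4 + 3) - 1))) = √(-28345 + (88 - 2*((4 + 3) - 1))/(2*((-2*((4 + 3) - 1))))) = √(-28345 + (88 - 2*(7 - 1))/(2*((-2*(7 - 1))))) = √(-28345 + (88 - 2*6)/(2*((-2*6)))) = √(-28345 + (½)*(88 - 12)/(-12)) = √(-28345 + (½)*(-1/12)*76) = √(-28345 - 19/6) = √(-170089/6) = I*√1020534/6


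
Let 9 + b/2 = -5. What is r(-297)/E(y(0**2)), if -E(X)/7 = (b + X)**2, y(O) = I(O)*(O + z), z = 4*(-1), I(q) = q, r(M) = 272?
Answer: -17/343 ≈ -0.049563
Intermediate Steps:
b = -28 (b = -18 + 2*(-5) = -18 - 10 = -28)
z = -4
y(O) = O*(-4 + O) (y(O) = O*(O - 4) = O*(-4 + O))
E(X) = -7*(-28 + X)**2
r(-297)/E(y(0**2)) = 272/((-7*(-28 + 0**2*(-4 + 0**2))**2)) = 272/((-7*(-28 + 0*(-4 + 0))**2)) = 272/((-7*(-28 + 0*(-4))**2)) = 272/((-7*(-28 + 0)**2)) = 272/((-7*(-28)**2)) = 272/((-7*784)) = 272/(-5488) = 272*(-1/5488) = -17/343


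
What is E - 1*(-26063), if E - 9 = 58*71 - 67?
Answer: 30123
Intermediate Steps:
E = 4060 (E = 9 + (58*71 - 67) = 9 + (4118 - 67) = 9 + 4051 = 4060)
E - 1*(-26063) = 4060 - 1*(-26063) = 4060 + 26063 = 30123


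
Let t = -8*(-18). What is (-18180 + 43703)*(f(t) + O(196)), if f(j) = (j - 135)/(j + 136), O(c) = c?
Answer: 1400931947/280 ≈ 5.0033e+6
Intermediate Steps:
t = 144
f(j) = (-135 + j)/(136 + j)
(-18180 + 43703)*(f(t) + O(196)) = (-18180 + 43703)*((-135 + 144)/(136 + 144) + 196) = 25523*(9/280 + 196) = 25523*(54889/280) = 1400931947/280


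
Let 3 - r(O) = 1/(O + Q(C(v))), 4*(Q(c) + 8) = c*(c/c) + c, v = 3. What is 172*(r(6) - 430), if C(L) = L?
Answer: -73100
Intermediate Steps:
Q(c) = -8 + c/2 (Q(c) = -8 + (c*(c/c) + c)/4 = -8 + (c*1 + c)/4 = -8 + (c + c)/4 = -8 + (2*c)/4 = -8 + c/2)
r(O) = 3 - 1/(-13/2 + O) (r(O) = 3 - 1/(O + (-8 + (½)*3)) = 3 - 1/(O + (-8 + 3/2)) = 3 - 1/(O - 13/2) = 3 - 1/(-13/2 + O))
172*(r(6) - 430) = 172*((-41 + 6*6)/(-13 + 2*6) - 430) = 172*((-41 + 36)/(-13 + 12) - 430) = 172*(-5/(-1) - 430) = 172*(-1*(-5) - 430) = 172*(5 - 430) = 172*(-425) = -73100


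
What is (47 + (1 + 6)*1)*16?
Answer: 864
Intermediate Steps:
(47 + (1 + 6)*1)*16 = (47 + 7*1)*16 = (47 + 7)*16 = 54*16 = 864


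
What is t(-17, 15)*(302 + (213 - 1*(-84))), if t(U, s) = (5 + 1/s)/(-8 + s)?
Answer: 45524/105 ≈ 433.56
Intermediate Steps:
t(U, s) = (5 + 1/s)/(-8 + s)
t(-17, 15)*(302 + (213 - 1*(-84))) = ((1 + 5*15)/(15*(-8 + 15)))*(302 + (213 - 1*(-84))) = ((1/15)*(1 + 75)/7)*(302 + (213 + 84)) = ((1/15)*(⅐)*76)*(302 + 297) = (76/105)*599 = 45524/105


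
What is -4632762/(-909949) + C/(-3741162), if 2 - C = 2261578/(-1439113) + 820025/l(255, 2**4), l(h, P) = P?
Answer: 400155068295300911741/78385989589922006304 ≈ 5.1049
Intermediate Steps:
C = -1180026400961/23025808 (C = 2 - (2261578/(-1439113) + 820025/(2**4)) = 2 - (2261578*(-1/1439113) + 820025/16) = 2 - (-2261578/1439113 + 820025*(1/16)) = 2 - (-2261578/1439113 + 820025/16) = 2 - 1*1180072452577/23025808 = 2 - 1180072452577/23025808 = -1180026400961/23025808 ≈ -51248.)
-4632762/(-909949) + C/(-3741162) = -4632762/(-909949) - 1180026400961/23025808/(-3741162) = -4632762*(-1/909949) - 1180026400961/23025808*(-1/3741162) = 4632762/909949 + 1180026400961/86143277908896 = 400155068295300911741/78385989589922006304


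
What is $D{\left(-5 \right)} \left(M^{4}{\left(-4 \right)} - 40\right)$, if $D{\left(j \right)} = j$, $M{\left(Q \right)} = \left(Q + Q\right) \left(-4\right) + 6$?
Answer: $-10425480$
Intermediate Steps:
$M{\left(Q \right)} = 6 - 8 Q$ ($M{\left(Q \right)} = 2 Q \left(-4\right) + 6 = - 8 Q + 6 = 6 - 8 Q$)
$D{\left(-5 \right)} \left(M^{4}{\left(-4 \right)} - 40\right) = - 5 \left(\left(6 - -32\right)^{4} - 40\right) = - 5 \left(\left(6 + 32\right)^{4} - 40\right) = - 5 \left(38^{4} - 40\right) = - 5 \left(2085136 - 40\right) = \left(-5\right) 2085096 = -10425480$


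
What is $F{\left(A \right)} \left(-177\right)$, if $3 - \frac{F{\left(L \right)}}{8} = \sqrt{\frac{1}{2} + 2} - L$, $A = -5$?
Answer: $2832 + 708 \sqrt{10} \approx 5070.9$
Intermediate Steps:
$F{\left(L \right)} = 24 - 4 \sqrt{10} + 8 L$ ($F{\left(L \right)} = 24 - 8 \left(\sqrt{\frac{1}{2} + 2} - L\right) = 24 - 8 \left(\sqrt{\frac{5}{2}} - L\right) = 24 - 8 \left(\frac{\sqrt{10}}{2} - L\right) = 24 + \left(- 4 \sqrt{10} + 8 L\right) = 24 - 4 \sqrt{10} + 8 L$)
$F{\left(A \right)} \left(-177\right) = \left(24 - 4 \sqrt{10} + 8 \left(-5\right)\right) \left(-177\right) = \left(24 - 4 \sqrt{10} - 40\right) \left(-177\right) = \left(-16 - 4 \sqrt{10}\right) \left(-177\right) = 2832 + 708 \sqrt{10}$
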